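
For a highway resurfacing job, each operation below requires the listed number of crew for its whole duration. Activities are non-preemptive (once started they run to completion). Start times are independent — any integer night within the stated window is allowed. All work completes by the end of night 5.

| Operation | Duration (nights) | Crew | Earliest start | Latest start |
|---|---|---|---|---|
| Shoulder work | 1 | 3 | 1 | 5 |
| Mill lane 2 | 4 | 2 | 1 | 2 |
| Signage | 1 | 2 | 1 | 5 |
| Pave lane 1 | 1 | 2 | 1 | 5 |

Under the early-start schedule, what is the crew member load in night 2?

2

At early start, night 2 has: Mill lane 2.
Demand: 2 = 2.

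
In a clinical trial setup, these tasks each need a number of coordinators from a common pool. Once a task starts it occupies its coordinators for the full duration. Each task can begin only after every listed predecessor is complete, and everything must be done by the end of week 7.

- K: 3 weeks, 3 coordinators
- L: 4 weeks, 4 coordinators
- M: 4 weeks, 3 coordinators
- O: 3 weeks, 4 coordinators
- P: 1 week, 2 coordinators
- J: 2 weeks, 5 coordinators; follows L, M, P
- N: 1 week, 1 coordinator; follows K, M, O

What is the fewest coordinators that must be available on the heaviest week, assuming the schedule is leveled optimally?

Early-start (K@1, L@1, M@1, O@1, P@1, J@5, N@5) gives peak 16: w1:16  w2:14  w3:14  w4:7  w5:6  w6:5  w7:0.
Shift O→4, P→5, J→6, N→7.
Schedule K@1, L@1, M@1, O@4, P@5, J@6, N@7: w1:10  w2:10  w3:10  w4:11  w5:6  w6:9  w7:6 — peak 11.

11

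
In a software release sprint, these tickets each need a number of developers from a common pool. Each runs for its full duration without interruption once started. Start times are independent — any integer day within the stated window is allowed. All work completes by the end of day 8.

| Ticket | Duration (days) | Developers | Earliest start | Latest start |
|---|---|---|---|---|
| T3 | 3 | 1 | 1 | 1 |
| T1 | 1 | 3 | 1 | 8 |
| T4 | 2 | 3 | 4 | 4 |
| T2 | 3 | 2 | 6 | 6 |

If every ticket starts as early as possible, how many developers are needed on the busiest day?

4

Early-start schedule: T3@1, T1@1, T4@4, T2@6.
Load per day: day 1: 4, day 2: 1, day 3: 1, day 4: 3, day 5: 3, day 6: 2, day 7: 2, day 8: 2.
Peak is 4.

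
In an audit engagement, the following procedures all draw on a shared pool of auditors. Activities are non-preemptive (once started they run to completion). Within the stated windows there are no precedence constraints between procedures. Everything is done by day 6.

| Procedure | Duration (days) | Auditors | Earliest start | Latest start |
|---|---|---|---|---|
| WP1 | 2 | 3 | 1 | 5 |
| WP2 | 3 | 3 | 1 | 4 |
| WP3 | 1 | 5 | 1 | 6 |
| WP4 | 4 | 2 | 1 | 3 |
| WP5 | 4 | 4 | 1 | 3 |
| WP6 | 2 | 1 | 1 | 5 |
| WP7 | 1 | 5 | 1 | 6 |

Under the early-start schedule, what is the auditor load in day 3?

At early start, day 3 has: WP2, WP4, WP5.
Demand: 3 + 2 + 4 = 9.

9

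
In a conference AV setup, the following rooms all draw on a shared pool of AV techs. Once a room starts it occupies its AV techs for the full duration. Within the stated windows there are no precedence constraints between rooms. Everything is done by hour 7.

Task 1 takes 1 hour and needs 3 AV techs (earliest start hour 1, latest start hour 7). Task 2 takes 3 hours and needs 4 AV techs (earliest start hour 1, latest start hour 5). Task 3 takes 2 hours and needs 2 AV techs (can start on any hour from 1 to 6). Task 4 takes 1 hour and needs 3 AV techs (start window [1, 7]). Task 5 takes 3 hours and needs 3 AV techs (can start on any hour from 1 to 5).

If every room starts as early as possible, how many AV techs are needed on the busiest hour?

15

Early-start schedule: Task 1@1, Task 2@1, Task 3@1, Task 4@1, Task 5@1.
Load per hour: hour 1: 15, hour 2: 9, hour 3: 7, hour 4: 0, hour 5: 0, hour 6: 0, hour 7: 0.
Peak is 15.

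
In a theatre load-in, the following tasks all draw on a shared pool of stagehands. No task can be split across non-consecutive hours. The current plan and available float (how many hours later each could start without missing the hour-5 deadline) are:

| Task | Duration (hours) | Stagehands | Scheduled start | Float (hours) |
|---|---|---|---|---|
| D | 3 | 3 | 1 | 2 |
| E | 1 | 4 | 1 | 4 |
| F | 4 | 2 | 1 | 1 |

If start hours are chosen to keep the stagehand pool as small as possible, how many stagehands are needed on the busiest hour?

5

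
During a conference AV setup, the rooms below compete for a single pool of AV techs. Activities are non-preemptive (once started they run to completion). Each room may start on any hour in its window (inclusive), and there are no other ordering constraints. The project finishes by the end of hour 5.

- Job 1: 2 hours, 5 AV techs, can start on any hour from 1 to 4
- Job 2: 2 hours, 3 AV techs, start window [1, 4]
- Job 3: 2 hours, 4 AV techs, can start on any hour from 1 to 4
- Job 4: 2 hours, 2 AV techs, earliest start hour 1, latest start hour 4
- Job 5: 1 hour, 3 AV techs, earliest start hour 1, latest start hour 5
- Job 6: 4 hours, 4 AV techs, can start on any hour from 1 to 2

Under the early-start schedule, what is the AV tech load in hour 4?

At early start, hour 4 has: Job 6.
Demand: 4 = 4.

4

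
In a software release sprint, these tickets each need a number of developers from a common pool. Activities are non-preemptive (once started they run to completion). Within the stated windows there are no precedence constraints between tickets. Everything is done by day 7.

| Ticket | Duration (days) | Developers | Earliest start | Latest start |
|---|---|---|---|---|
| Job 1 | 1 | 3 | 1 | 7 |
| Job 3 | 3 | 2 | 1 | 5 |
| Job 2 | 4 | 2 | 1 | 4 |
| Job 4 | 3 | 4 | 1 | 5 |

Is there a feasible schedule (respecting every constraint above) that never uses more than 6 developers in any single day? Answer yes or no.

Schedule Job 1@1, Job 3@2, Job 2@1, Job 4@5: d1:5  d2:4  d3:4  d4:4  d5:4  d6:4  d7:4 — peak 5 ≤ 6.

yes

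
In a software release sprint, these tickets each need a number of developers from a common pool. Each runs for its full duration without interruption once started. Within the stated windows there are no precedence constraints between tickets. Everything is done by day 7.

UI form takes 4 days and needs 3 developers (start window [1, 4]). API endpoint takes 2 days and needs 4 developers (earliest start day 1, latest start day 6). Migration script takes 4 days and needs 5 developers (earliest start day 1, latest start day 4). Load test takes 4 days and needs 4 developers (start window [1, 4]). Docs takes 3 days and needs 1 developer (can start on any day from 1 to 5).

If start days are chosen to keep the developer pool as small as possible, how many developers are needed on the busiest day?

12

Early-start (UI form@1, API endpoint@1, Migration script@1, Load test@1, Docs@1) gives peak 17: d1:17  d2:17  d3:13  d4:12  d5:0  d6:0  d7:0.
Shift Load test→3, Docs→5.
Schedule UI form@1, API endpoint@1, Migration script@1, Load test@3, Docs@5: d1:12  d2:12  d3:12  d4:12  d5:5  d6:5  d7:1 — peak 12.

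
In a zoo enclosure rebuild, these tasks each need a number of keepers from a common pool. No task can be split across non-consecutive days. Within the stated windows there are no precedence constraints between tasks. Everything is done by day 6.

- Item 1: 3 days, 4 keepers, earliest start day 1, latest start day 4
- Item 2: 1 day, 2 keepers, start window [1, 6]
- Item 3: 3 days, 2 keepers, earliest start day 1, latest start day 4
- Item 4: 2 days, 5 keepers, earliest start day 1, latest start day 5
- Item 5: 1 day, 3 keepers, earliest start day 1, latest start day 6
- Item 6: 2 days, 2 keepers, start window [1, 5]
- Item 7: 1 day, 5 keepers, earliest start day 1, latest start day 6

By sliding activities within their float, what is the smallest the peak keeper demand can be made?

Early-start (Item 1@1, Item 2@1, Item 3@1, Item 4@1, Item 5@1, Item 6@1, Item 7@1) gives peak 23: d1:23  d2:13  d3:6  d4:0  d5:0  d6:0.
Shift Item 4→4, Item 5→4, Item 6→2, Item 7→6.
Schedule Item 1@1, Item 2@1, Item 3@1, Item 4@4, Item 5@4, Item 6@2, Item 7@6: d1:8  d2:8  d3:8  d4:8  d5:5  d6:5 — peak 8.

8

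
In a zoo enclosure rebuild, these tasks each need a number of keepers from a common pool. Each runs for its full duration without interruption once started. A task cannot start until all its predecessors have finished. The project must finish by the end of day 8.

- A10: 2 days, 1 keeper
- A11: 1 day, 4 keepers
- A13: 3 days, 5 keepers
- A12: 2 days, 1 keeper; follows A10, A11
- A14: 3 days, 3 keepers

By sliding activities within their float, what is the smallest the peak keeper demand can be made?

5

Early-start (A10@1, A11@1, A13@1, A12@3, A14@1) gives peak 13: d1:13  d2:9  d3:9  d4:1  d5:0  d6:0  d7:0  d8:0.
Shift A13→3, A12→6, A14→6.
Schedule A10@1, A11@1, A13@3, A12@6, A14@6: d1:5  d2:1  d3:5  d4:5  d5:5  d6:4  d7:4  d8:3 — peak 5.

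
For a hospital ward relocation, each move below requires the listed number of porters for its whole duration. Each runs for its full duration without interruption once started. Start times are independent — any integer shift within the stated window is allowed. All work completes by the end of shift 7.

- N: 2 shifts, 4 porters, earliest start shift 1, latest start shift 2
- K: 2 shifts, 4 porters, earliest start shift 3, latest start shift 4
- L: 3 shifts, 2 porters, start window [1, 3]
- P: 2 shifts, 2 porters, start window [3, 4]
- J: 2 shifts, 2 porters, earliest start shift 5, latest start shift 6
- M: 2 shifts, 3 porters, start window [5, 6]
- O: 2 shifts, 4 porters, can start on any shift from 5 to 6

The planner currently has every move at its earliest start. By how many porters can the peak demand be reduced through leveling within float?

Early-start peak: s1:6  s2:6  s3:8  s4:6  s5:9  s6:9  s7:0 ⇒ 9.
Leveled (N@1, K@3, L@1, P@3, J@5, M@5, O@5): s1:6  s2:6  s3:8  s4:6  s5:9  s6:9  s7:0 ⇒ 9.
Reduction 9 − 9 = 0.

0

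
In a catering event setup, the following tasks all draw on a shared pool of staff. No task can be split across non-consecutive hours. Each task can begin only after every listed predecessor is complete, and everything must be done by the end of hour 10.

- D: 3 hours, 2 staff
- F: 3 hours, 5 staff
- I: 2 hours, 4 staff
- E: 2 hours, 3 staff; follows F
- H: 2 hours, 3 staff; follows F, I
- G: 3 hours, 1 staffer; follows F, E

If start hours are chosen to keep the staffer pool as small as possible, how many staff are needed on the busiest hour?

5

Early-start (D@1, F@1, I@1, E@4, H@4, G@6) gives peak 11: h1:11  h2:11  h3:7  h4:6  h5:6  h6:1  h7:1  h8:1  h9:0  h10:0.
Shift D→4, I→7, H→9.
Schedule D@4, F@1, I@7, E@4, H@9, G@6: h1:5  h2:5  h3:5  h4:5  h5:5  h6:3  h7:5  h8:5  h9:3  h10:3 — peak 5.
Total staffer-hours = 44 over 10 hours ⇒ peak ≥ ⌈44/10⌉ = 5, so 5 is optimal.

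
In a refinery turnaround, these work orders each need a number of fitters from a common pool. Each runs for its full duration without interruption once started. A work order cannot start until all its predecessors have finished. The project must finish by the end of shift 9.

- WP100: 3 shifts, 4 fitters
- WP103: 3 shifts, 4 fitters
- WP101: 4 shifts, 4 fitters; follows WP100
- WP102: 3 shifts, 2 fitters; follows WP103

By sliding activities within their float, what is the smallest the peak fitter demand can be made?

8

Schedule WP100@1, WP103@1, WP101@4, WP102@4: s1:8  s2:8  s3:8  s4:6  s5:6  s6:6  s7:4  s8:0  s9:0 — peak 8.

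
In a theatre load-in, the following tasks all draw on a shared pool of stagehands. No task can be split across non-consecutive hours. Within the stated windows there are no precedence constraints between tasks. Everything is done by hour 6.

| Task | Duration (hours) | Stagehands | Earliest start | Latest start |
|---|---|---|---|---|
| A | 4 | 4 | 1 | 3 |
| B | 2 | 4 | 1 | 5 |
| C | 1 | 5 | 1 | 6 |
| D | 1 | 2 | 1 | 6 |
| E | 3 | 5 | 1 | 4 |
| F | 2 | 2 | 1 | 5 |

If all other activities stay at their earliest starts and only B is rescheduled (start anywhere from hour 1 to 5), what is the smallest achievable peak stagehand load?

B@1: h1:22  h2:15  h3:9  h4:4  h5:0  h6:0 → peak 22
B@2: h1:18  h2:15  h3:13  h4:4  h5:0  h6:0 → peak 18
B@3: h1:18  h2:11  h3:13  h4:8  h5:0  h6:0 → peak 18
B@4: h1:18  h2:11  h3:9  h4:8  h5:4  h6:0 → peak 18
B@5: h1:18  h2:11  h3:9  h4:4  h5:4  h6:4 → peak 18
Best is B@2, peak 18.

18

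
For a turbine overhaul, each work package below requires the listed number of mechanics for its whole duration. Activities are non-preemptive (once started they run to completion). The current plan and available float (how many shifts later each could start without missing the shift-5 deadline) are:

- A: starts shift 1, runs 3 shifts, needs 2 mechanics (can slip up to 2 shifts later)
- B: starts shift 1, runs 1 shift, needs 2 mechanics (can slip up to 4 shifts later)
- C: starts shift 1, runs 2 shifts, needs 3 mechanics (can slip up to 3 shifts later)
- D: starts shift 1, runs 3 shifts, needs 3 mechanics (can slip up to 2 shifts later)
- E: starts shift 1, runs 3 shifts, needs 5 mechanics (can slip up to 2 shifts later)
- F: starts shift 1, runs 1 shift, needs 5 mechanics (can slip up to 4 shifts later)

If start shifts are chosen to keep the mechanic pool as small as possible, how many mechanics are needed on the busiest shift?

Early-start (A@1, B@1, C@1, D@1, E@1, F@1) gives peak 20: s1:20  s2:13  s3:10  s4:0  s5:0.
Shift E→3, F→4.
Schedule A@1, B@1, C@1, D@1, E@3, F@4: s1:10  s2:8  s3:10  s4:10  s5:5 — peak 10.

10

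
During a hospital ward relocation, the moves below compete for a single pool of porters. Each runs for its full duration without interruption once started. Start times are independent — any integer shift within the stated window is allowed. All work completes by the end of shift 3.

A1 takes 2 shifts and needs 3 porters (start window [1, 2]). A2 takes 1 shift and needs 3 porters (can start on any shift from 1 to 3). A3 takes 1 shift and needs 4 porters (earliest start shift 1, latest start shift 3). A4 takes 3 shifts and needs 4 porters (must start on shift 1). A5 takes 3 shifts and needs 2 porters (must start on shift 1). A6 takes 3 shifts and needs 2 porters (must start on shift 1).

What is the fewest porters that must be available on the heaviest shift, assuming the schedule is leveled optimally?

14

Early-start (A1@1, A2@1, A3@1, A4@1, A5@1, A6@1) gives peak 18: s1:18  s2:11  s3:8.
Shift A3→3.
Schedule A1@1, A2@1, A3@3, A4@1, A5@1, A6@1: s1:14  s2:11  s3:12 — peak 14.
No arrangement of the 18 feasible schedules does better.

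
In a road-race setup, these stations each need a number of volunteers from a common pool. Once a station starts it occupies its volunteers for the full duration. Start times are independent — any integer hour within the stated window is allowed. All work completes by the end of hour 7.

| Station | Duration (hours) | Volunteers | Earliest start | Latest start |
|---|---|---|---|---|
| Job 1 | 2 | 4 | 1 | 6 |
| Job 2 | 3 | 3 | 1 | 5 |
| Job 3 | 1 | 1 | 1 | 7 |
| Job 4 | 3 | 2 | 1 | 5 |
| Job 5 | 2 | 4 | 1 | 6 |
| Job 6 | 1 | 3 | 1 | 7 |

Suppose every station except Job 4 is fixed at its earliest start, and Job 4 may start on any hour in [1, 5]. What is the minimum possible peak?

Job 4@1: h1:17  h2:13  h3:5  h4:0  h5:0  h6:0  h7:0 → peak 17
Job 4@2: h1:15  h2:13  h3:5  h4:2  h5:0  h6:0  h7:0 → peak 15
Job 4@3: h1:15  h2:11  h3:5  h4:2  h5:2  h6:0  h7:0 → peak 15
Job 4@4: h1:15  h2:11  h3:3  h4:2  h5:2  h6:2  h7:0 → peak 15
Job 4@5: h1:15  h2:11  h3:3  h4:0  h5:2  h6:2  h7:2 → peak 15
Best is Job 4@2, peak 15.

15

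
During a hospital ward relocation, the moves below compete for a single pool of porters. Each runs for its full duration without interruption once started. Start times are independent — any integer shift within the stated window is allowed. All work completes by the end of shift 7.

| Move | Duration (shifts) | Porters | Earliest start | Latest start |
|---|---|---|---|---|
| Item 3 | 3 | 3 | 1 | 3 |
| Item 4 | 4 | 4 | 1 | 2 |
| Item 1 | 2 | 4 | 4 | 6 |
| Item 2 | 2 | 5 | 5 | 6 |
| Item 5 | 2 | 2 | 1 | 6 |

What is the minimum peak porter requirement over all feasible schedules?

Early-start (Item 3@1, Item 4@1, Item 1@4, Item 2@5, Item 5@1) gives peak 9: s1:9  s2:9  s3:7  s4:8  s5:9  s6:5  s7:0.
Shift Item 2→6, Item 5→5.
Schedule Item 3@1, Item 4@1, Item 1@4, Item 2@6, Item 5@5: s1:7  s2:7  s3:7  s4:8  s5:6  s6:7  s7:5 — peak 8.

8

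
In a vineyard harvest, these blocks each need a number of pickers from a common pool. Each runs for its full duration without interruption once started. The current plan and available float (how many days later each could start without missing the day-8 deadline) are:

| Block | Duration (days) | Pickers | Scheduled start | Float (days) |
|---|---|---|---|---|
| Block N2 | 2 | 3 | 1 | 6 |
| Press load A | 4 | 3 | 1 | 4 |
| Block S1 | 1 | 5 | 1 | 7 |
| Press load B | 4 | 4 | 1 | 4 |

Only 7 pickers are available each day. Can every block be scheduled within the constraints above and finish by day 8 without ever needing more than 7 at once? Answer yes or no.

yes

Schedule Block N2@1, Press load A@1, Block S1@7, Press load B@3: d1:6  d2:6  d3:7  d4:7  d5:4  d6:4  d7:5  d8:0 — peak 7 ≤ 7.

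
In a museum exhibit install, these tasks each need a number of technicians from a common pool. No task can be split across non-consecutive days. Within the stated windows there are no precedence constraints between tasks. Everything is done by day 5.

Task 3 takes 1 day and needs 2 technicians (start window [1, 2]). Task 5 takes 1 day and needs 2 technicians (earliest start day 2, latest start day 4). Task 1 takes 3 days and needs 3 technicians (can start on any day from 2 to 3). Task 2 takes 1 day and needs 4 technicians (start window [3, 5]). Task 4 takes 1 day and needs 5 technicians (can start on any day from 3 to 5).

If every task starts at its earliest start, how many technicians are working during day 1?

2

At early start, day 1 has: Task 3.
Demand: 2 = 2.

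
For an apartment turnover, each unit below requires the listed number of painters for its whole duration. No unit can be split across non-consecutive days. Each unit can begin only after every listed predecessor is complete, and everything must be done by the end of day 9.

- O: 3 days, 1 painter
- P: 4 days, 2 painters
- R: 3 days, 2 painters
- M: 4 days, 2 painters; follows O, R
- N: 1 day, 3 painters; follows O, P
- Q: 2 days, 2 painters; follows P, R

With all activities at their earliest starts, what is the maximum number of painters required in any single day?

Early-start schedule: O@1, P@1, R@1, M@4, N@5, Q@5.
Load per day: day 1: 5, day 2: 5, day 3: 5, day 4: 4, day 5: 7, day 6: 4, day 7: 2, day 8: 0, day 9: 0.
Peak is 7.

7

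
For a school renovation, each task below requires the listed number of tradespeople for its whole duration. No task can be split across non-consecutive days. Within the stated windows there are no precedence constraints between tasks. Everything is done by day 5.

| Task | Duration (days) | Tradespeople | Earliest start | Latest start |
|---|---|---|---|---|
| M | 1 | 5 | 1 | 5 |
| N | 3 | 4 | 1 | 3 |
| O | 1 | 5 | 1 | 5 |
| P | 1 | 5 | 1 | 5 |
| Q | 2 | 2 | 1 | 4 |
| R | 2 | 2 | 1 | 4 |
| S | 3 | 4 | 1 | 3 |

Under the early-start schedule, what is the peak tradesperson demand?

Early-start schedule: M@1, N@1, O@1, P@1, Q@1, R@1, S@1.
Load per day: day 1: 27, day 2: 12, day 3: 8, day 4: 0, day 5: 0.
Peak is 27.

27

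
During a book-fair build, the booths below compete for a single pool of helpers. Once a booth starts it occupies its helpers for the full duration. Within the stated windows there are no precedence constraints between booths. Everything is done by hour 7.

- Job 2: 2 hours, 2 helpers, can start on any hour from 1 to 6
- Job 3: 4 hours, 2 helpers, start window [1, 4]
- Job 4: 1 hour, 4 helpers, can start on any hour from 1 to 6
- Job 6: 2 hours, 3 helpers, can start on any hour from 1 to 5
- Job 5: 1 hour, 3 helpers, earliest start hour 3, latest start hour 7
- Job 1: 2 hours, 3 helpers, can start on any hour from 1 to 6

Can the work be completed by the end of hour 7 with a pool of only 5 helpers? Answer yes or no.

yes

Schedule Job 2@1, Job 3@4, Job 4@3, Job 6@1, Job 5@4, Job 1@5: h1:5  h2:5  h3:4  h4:5  h5:5  h6:5  h7:2 — peak 5 ≤ 5.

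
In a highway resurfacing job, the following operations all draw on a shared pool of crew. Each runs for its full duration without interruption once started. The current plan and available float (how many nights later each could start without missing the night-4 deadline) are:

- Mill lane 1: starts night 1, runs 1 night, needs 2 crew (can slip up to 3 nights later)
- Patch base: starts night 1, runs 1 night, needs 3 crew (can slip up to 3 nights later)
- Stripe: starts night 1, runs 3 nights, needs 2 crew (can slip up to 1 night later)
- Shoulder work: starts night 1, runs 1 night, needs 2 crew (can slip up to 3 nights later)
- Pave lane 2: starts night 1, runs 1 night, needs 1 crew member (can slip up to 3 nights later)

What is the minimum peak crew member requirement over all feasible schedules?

Early-start (Mill lane 1@1, Patch base@1, Stripe@1, Shoulder work@1, Pave lane 2@1) gives peak 10: n1:10  n2:2  n3:2  n4:0.
Shift Patch base→4, Shoulder work→2, Pave lane 2→3.
Schedule Mill lane 1@1, Patch base@4, Stripe@1, Shoulder work@2, Pave lane 2@3: n1:4  n2:4  n3:3  n4:3 — peak 4.
Total crew member-nights = 14 over 4 nights ⇒ peak ≥ ⌈14/4⌉ = 4, so 4 is optimal.

4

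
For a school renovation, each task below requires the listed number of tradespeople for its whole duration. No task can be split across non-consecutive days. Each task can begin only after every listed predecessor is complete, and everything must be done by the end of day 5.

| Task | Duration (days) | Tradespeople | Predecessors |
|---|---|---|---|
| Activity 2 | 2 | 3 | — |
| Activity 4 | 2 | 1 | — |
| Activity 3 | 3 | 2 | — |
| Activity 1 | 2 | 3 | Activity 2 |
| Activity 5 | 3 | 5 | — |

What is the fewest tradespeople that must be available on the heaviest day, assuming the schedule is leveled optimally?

8

Early-start (Activity 2@1, Activity 4@1, Activity 3@1, Activity 1@3, Activity 5@1) gives peak 11: d1:11  d2:11  d3:10  d4:3  d5:0.
Shift Activity 1→4, Activity 5→3.
Schedule Activity 2@1, Activity 4@1, Activity 3@1, Activity 1@4, Activity 5@3: d1:6  d2:6  d3:7  d4:8  d5:8 — peak 8.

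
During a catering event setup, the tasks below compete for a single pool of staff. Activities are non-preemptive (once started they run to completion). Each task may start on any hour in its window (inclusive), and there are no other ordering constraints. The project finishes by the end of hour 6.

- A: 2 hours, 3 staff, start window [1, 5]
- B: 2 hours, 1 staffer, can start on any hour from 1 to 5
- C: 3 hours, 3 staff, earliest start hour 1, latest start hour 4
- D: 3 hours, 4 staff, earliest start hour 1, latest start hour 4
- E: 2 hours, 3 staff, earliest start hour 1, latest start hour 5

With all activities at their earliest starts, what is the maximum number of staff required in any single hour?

Early-start schedule: A@1, B@1, C@1, D@1, E@1.
Load per hour: hour 1: 14, hour 2: 14, hour 3: 7, hour 4: 0, hour 5: 0, hour 6: 0.
Peak is 14.

14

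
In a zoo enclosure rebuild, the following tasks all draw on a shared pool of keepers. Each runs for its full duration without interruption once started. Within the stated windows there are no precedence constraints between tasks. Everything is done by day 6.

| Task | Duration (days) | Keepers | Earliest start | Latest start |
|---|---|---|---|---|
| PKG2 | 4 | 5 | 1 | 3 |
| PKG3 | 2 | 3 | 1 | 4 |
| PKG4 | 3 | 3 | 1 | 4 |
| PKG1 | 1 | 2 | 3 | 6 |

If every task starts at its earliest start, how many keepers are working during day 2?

At early start, day 2 has: PKG2, PKG3, PKG4.
Demand: 5 + 3 + 3 = 11.

11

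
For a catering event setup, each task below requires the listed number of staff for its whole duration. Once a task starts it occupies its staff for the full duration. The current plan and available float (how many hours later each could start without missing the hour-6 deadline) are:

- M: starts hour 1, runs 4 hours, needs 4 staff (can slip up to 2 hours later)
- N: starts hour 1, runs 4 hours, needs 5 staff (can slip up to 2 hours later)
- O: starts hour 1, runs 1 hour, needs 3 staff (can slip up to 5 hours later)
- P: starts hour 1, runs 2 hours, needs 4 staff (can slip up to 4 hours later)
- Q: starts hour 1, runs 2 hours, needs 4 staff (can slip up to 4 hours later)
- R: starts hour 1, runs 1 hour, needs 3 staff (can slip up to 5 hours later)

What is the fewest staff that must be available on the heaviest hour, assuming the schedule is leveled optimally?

11

Early-start (M@1, N@1, O@1, P@1, Q@1, R@1) gives peak 23: h1:23  h2:17  h3:9  h4:9  h5:0  h6:0.
Shift O→5, P→5, Q→5, R→6.
Schedule M@1, N@1, O@5, P@5, Q@5, R@6: h1:9  h2:9  h3:9  h4:9  h5:11  h6:11 — peak 11.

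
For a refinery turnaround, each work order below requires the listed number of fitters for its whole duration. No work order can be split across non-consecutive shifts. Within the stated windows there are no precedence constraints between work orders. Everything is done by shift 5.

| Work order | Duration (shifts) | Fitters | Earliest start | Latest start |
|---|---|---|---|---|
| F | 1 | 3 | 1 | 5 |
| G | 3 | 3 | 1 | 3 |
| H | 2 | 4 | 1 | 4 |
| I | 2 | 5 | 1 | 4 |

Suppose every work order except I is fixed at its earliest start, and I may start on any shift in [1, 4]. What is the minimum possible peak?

10

I@1: s1:15  s2:12  s3:3  s4:0  s5:0 → peak 15
I@2: s1:10  s2:12  s3:8  s4:0  s5:0 → peak 12
I@3: s1:10  s2:7  s3:8  s4:5  s5:0 → peak 10
I@4: s1:10  s2:7  s3:3  s4:5  s5:5 → peak 10
Best is I@3, peak 10.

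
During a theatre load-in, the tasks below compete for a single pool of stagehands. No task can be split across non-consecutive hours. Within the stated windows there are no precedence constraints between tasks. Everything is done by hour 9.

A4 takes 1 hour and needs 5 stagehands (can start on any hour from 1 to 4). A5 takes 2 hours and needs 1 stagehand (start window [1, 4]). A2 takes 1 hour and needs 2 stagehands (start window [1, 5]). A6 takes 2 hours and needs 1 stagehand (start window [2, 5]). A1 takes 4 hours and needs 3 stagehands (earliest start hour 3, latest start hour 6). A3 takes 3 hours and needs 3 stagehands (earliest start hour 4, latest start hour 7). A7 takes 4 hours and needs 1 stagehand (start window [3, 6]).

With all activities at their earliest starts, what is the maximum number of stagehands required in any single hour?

Early-start schedule: A4@1, A5@1, A2@1, A6@2, A1@3, A3@4, A7@3.
Load per hour: hour 1: 8, hour 2: 2, hour 3: 5, hour 4: 7, hour 5: 7, hour 6: 7, hour 7: 0, hour 8: 0, hour 9: 0.
Peak is 8.

8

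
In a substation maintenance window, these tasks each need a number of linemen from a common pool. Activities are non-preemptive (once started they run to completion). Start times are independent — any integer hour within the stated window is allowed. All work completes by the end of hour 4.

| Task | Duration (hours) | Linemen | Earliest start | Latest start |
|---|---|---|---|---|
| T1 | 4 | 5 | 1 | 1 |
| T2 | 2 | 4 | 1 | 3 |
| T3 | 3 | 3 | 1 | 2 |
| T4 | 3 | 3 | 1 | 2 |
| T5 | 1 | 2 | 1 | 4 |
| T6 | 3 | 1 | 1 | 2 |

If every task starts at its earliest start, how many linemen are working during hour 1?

At early start, hour 1 has: T1, T2, T3, T4, T5, T6.
Demand: 5 + 4 + 3 + 3 + 2 + 1 = 18.

18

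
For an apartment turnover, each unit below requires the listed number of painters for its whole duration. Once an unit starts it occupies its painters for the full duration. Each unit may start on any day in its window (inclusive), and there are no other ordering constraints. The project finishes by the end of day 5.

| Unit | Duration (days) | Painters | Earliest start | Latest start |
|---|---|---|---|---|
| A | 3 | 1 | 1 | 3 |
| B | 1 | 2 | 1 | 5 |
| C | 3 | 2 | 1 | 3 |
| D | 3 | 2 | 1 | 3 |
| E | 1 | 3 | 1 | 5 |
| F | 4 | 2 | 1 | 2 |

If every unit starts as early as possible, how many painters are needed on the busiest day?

12

Early-start schedule: A@1, B@1, C@1, D@1, E@1, F@1.
Load per day: day 1: 12, day 2: 7, day 3: 7, day 4: 2, day 5: 0.
Peak is 12.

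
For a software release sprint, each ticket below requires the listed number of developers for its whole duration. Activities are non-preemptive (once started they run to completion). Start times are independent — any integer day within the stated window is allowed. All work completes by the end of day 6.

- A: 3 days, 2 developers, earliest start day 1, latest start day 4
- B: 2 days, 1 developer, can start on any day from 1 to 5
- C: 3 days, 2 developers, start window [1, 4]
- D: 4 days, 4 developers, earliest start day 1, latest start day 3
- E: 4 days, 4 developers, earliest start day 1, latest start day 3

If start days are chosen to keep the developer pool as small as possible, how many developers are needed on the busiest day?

10

Early-start (A@1, B@1, C@1, D@1, E@1) gives peak 13: d1:13  d2:13  d3:12  d4:8  d5:0  d6:0.
Shift C→4, E→3.
Schedule A@1, B@1, C@4, D@1, E@3: d1:7  d2:7  d3:10  d4:10  d5:6  d6:6 — peak 10.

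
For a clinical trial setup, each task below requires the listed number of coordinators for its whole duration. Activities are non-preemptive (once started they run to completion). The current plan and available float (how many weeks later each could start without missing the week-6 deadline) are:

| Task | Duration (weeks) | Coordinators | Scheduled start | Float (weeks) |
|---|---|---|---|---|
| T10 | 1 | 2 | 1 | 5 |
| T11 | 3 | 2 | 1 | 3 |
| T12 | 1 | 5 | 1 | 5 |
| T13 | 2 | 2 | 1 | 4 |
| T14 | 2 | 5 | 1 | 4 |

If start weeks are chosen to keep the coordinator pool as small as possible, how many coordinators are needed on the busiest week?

Early-start (T10@1, T11@1, T12@1, T13@1, T14@1) gives peak 16: w1:16  w2:9  w3:2  w4:0  w5:0  w6:0.
Shift T12→4, T13→2, T14→5.
Schedule T10@1, T11@1, T12@4, T13@2, T14@5: w1:4  w2:4  w3:4  w4:5  w5:5  w6:5 — peak 5.
Total coordinator-weeks = 27 over 6 weeks ⇒ peak ≥ ⌈27/6⌉ = 5, so 5 is optimal.

5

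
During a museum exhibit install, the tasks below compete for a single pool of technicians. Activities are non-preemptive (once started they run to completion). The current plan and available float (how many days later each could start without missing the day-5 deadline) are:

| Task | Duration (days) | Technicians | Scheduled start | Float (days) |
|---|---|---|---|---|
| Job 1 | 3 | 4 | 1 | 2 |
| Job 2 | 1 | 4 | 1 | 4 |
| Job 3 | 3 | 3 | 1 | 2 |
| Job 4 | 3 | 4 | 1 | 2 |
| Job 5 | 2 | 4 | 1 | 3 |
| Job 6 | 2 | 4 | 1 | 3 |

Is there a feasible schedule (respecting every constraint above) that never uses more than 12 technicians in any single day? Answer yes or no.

Schedule Job 1@1, Job 2@1, Job 3@1, Job 4@2, Job 5@4, Job 6@4: d1:11  d2:11  d3:11  d4:12  d5:8 — peak 12 ≤ 12.

yes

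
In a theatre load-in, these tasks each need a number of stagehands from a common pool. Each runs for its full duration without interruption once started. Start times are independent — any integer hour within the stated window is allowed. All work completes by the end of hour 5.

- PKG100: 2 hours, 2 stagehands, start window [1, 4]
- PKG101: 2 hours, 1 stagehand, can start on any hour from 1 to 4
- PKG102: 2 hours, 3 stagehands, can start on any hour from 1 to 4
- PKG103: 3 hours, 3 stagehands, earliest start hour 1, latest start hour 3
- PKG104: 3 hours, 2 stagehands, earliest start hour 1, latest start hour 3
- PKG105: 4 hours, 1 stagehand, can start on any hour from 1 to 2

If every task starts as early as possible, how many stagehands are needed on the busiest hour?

Early-start schedule: PKG100@1, PKG101@1, PKG102@1, PKG103@1, PKG104@1, PKG105@1.
Load per hour: hour 1: 12, hour 2: 12, hour 3: 6, hour 4: 1, hour 5: 0.
Peak is 12.

12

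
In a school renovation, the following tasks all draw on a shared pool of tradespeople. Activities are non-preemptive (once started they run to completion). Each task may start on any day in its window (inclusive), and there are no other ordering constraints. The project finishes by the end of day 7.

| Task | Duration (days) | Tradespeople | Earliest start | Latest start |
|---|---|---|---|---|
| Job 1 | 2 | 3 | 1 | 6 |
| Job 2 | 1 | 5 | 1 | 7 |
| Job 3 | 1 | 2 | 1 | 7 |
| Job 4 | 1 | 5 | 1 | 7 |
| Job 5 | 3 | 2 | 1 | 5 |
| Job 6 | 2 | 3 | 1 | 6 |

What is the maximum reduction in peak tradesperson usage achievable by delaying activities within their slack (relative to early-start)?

15

Early-start peak: d1:20  d2:8  d3:2  d4:0  d5:0  d6:0  d7:0 ⇒ 20.
Leveled (Job 1@1, Job 2@3, Job 3@1, Job 4@4, Job 5@5, Job 6@5): d1:5  d2:3  d3:5  d4:5  d5:5  d6:5  d7:2 ⇒ 5.
Reduction 20 − 5 = 15.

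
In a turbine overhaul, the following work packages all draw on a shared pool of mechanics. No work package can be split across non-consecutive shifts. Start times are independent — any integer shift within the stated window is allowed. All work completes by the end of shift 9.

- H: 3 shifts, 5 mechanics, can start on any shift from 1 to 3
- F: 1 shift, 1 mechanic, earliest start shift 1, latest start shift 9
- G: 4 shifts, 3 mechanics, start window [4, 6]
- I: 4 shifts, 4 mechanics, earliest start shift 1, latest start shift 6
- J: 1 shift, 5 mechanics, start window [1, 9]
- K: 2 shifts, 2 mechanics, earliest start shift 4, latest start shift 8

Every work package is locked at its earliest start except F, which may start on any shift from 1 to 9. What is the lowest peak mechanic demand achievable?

F@1: s1:15  s2:9  s3:9  s4:9  s5:5  s6:3  s7:3  s8:0  s9:0 → peak 15
F@2: s1:14  s2:10  s3:9  s4:9  s5:5  s6:3  s7:3  s8:0  s9:0 → peak 14
F@3: s1:14  s2:9  s3:10  s4:9  s5:5  s6:3  s7:3  s8:0  s9:0 → peak 14
F@4: s1:14  s2:9  s3:9  s4:10  s5:5  s6:3  s7:3  s8:0  s9:0 → peak 14
F@5: s1:14  s2:9  s3:9  s4:9  s5:6  s6:3  s7:3  s8:0  s9:0 → peak 14
F@6: s1:14  s2:9  s3:9  s4:9  s5:5  s6:4  s7:3  s8:0  s9:0 → peak 14
F@7: s1:14  s2:9  s3:9  s4:9  s5:5  s6:3  s7:4  s8:0  s9:0 → peak 14
F@8: s1:14  s2:9  s3:9  s4:9  s5:5  s6:3  s7:3  s8:1  s9:0 → peak 14
F@9: s1:14  s2:9  s3:9  s4:9  s5:5  s6:3  s7:3  s8:0  s9:1 → peak 14
Best is F@2, peak 14.

14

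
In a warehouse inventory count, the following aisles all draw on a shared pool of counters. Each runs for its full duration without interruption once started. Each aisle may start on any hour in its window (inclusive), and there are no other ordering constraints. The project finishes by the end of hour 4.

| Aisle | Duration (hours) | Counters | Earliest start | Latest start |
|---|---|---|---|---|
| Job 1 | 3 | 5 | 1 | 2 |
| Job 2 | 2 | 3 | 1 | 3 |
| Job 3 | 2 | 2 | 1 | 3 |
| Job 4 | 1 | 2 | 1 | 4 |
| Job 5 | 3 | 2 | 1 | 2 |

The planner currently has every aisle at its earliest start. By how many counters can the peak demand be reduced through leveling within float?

Early-start peak: h1:14  h2:12  h3:7  h4:0 ⇒ 14.
Leveled (Job 1@1, Job 2@1, Job 3@3, Job 4@1, Job 5@2): h1:10  h2:10  h3:9  h4:4 ⇒ 10.
Reduction 14 − 10 = 4.

4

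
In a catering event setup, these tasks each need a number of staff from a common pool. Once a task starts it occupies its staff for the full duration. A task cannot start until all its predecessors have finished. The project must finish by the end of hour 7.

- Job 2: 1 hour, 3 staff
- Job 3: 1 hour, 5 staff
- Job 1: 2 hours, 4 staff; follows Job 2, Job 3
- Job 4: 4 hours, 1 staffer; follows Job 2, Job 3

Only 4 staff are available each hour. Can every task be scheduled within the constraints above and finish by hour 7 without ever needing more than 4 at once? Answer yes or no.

no

The minimum achievable peak is 5; 4 < 5, so no feasible schedule stays within the cap.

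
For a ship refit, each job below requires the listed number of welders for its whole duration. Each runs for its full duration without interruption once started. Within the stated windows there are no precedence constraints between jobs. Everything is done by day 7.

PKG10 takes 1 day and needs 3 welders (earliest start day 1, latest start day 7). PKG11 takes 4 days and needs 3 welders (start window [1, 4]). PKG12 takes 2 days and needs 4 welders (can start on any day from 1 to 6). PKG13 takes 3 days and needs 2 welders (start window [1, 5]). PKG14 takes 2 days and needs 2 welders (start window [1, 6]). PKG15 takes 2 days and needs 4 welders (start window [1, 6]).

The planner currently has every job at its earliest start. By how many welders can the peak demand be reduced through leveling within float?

11

Early-start peak: d1:18  d2:15  d3:5  d4:3  d5:0  d6:0  d7:0 ⇒ 18.
Leveled (PKG10@1, PKG11@1, PKG12@2, PKG13@4, PKG14@4, PKG15@6): d1:6  d2:7  d3:7  d4:7  d5:4  d6:6  d7:4 ⇒ 7.
Reduction 18 − 7 = 11.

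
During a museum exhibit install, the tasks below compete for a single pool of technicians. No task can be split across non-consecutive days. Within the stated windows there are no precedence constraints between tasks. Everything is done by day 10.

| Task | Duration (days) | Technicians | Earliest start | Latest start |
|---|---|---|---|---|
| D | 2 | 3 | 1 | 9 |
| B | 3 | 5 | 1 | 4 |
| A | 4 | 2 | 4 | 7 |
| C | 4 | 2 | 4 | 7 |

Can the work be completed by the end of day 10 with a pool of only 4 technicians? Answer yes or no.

The minimum achievable peak is 5; 4 < 5, so no feasible schedule stays within the cap.

no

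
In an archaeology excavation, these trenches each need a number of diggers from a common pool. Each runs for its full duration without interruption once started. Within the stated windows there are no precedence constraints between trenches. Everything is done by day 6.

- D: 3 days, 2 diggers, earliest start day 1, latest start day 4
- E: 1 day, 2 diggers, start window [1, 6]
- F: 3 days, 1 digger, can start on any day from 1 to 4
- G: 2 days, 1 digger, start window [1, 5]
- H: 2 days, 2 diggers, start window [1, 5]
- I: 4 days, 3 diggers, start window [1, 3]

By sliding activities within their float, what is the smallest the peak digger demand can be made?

5

Early-start (D@1, E@1, F@1, G@1, H@1, I@1) gives peak 11: d1:11  d2:9  d3:6  d4:3  d5:0  d6:0.
Shift E→6, F→4, G→4, H→5.
Schedule D@1, E@6, F@4, G@4, H@5, I@1: d1:5  d2:5  d3:5  d4:5  d5:4  d6:5 — peak 5.
Total digger-days = 29 over 6 days ⇒ peak ≥ ⌈29/6⌉ = 5, so 5 is optimal.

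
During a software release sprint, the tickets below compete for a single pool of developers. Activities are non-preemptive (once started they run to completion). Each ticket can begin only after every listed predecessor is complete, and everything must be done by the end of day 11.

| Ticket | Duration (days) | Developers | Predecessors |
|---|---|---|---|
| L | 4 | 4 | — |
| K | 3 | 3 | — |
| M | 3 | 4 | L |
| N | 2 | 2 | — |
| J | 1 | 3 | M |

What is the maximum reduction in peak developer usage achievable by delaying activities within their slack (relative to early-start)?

4

Early-start peak: d1:9  d2:9  d3:7  d4:4  d5:4  d6:4  d7:4  d8:3  d9:0  d10:0  d11:0 ⇒ 9.
Leveled (L@1, K@5, M@8, N@5, J@11): d1:4  d2:4  d3:4  d4:4  d5:5  d6:5  d7:3  d8:4  d9:4  d10:4  d11:3 ⇒ 5.
Reduction 9 − 5 = 4.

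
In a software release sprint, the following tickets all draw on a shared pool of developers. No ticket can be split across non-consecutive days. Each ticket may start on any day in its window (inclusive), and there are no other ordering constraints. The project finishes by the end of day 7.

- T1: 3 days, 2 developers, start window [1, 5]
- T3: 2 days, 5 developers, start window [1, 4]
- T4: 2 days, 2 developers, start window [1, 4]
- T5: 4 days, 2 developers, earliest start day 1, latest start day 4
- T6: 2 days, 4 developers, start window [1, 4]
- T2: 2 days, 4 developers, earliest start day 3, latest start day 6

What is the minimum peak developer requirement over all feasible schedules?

8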